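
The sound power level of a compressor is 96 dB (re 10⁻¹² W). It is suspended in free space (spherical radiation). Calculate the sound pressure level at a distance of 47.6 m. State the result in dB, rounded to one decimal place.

51.5 dB

The power spreads over a sphere of area 4π·r², so L_p = L_w − 10·log₁₀(4π·r²).
4π·r² = 2.847e+04 m², 10·log₁₀ of that is 44.544 dB.
L_p = 96 − 44.544 = 51.46 dB.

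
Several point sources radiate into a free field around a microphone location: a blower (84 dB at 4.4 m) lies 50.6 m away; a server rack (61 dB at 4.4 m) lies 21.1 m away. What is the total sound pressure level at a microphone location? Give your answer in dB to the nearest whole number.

63 dB

First find each source's level at the receiver (point-source: −20·log₁₀(r/r_ref)), then combine on an intensity basis.
blower: 84 − 20·log₁₀(50.6/4.4) = 84 − 21.21 = 62.79 dB.
server rack: 61 − 20·log₁₀(21.1/4.4) = 61 − 13.62 = 47.38 dB.
Σ 10^(L/10) = 1.954e+06 → L_total = 10·log₁₀(1.954e+06) = 62.91 dB.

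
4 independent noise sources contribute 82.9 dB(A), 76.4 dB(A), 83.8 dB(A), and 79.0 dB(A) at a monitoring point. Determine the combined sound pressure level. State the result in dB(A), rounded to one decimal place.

87.5 dB(A)

For uncorrelated sources the intensities add, so convert each level to linear form, sum, and take 10·log₁₀ of the total.
Σ 10^(L/10) = 10^(82.9/10) + 10^(76.4/10) + 10^(83.8/10) + 10^(79.0/10) = 5.580e+08.
L_total = 10·log₁₀(5.580e+08) = 87.47 dB(A).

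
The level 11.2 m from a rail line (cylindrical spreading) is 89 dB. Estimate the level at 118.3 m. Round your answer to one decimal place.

Cylindrical spreading from a line source gives a 10·log₁₀(r₂/r₁) drop.
L₂ = 89 − 10·log₁₀(118.3/11.2) = 89 − 10.238 = 78.76 dB.

78.8 dB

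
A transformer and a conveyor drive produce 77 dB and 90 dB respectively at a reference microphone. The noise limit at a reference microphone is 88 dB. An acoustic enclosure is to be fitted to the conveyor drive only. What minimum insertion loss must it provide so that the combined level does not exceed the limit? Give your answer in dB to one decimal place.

2.4 dB

Everything except the conveyor drive sums to 10^(77/10) = 5.012e+07 in linear terms, 77.00 dB.
To meet 88 dB overall, the treated conveyor drive may contribute at most 10^(88/10) − 5.012e+07 = 5.808e+08, i.e. 87.64 dB.
Required insertion loss = 90 − 87.64 = 2.36 dB.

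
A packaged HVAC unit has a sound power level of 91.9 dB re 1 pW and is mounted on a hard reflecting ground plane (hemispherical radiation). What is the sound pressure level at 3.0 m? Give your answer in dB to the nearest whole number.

The power spreads over a hemisphere of area 2π·r², so L_p = L_w − 10·log₁₀(2π·r²).
2π·r² = 56.55 m², 10·log₁₀ of that is 17.524 dB.
L_p = 91.9 − 17.524 = 74.38 dB.

74 dB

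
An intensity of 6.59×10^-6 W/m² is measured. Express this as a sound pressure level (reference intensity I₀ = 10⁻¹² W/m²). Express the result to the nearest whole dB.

L = 10·log₁₀(I/I₀) = 10·log₁₀(6.59×10^-6/10⁻¹²) = 10·log₁₀(6.59×10^6).
L = 10·(0.8189 + 6) = 68.19 dB.

68 dB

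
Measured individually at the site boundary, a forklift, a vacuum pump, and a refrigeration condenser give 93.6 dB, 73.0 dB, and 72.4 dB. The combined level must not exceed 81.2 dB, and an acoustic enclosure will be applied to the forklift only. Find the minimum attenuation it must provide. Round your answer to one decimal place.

The untreated sources together contribute 10^(73.0/10) + 10^(72.4/10) = 3.733e+07, i.e. 75.72 dB.
The limit corresponds to 10^(81.2/10) = 1.318e+08; subtracting the fixed part leaves 9.450e+07 for the forklift, i.e. 79.75 dB.
So the forklift must be reduced from 93.6 to 79.75 dB: IL = 13.85 dB.

13.8 dB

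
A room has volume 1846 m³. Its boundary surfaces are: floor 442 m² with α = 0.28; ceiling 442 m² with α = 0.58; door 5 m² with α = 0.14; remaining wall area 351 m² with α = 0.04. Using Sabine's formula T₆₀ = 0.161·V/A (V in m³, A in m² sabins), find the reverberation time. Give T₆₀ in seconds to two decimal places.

0.75 s

A = Σ Sᵢαᵢ = 442·0.28 + 442·0.58 + 5·0.14 + 351·0.04 = 394.86 m².
T₆₀ = 0.161 × 1846 / 394.86 = 0.753 s.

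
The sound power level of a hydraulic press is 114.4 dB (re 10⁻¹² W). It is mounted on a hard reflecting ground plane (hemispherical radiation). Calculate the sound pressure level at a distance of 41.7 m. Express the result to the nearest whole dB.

74 dB

The power spreads over a hemisphere of area 2π·r², so L_p = L_w − 10·log₁₀(2π·r²).
2π·r² = 1.093e+04 m², 10·log₁₀ of that is 40.385 dB.
L_p = 114.4 − 40.385 = 74.02 dB.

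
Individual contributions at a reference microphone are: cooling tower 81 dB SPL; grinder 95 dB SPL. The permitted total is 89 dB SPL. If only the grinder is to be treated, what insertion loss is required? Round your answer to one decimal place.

6.7 dB

Everything except the grinder sums to 10^(81/10) = 1.259e+08 in linear terms, 81.00 dB SPL.
To meet 89 dB SPL overall, the treated grinder may contribute at most 10^(89/10) − 1.259e+08 = 6.684e+08, i.e. 88.25 dB SPL.
Required insertion loss = 95 − 88.25 = 6.75 dB.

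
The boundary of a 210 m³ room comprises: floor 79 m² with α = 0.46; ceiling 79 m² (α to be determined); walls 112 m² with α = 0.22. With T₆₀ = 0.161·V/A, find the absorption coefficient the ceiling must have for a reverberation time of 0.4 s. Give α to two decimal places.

A = 0.161·V/T₆₀ = 0.161·210/0.4 = 84.53 m² sabins.
Absorption from the other surfaces = 79·0.46 + 112·0.22 = 60.98 m², so the ceiling must supply 23.55 m² over 79 m².
α = 23.55/79 = 0.298.

0.30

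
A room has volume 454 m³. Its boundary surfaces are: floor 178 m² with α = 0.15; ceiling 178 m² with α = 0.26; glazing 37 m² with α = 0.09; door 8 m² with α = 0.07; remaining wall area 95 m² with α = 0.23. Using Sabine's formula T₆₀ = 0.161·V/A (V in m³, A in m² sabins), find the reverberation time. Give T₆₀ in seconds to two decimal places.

0.74 s

Total absorption A = 178·0.15 + 178·0.26 + 37·0.09 + 8·0.07 + 95·0.23 = 98.72 m² sabins.
T₆₀ = 0.161 × 454 / 98.72 = 0.740 s.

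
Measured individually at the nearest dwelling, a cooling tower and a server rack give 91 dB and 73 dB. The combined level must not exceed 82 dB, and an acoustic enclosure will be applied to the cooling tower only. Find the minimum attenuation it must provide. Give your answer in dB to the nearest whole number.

10 dB

Everything except the cooling tower sums to 10^(73/10) = 1.995e+07 in linear terms, 73.00 dB.
The limit corresponds to 10^(82/10) = 1.585e+08; subtracting the fixed part leaves 1.385e+08 for the cooling tower, i.e. 81.42 dB.
So the cooling tower must be reduced from 91 to 81.42 dB: IL = 9.58 dB.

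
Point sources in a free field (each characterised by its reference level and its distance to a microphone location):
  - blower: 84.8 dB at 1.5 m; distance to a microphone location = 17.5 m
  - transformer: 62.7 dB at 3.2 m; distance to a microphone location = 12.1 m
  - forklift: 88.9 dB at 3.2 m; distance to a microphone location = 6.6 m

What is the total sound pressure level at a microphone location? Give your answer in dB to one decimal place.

82.7 dB

Apply inverse-square spreading to bring every level to the receiver, then sum 10^(L/10).
blower: 84.8 − 20·log₁₀(17.5/1.5) = 84.8 − 21.34 = 63.46 dB.
transformer: 62.7 − 20·log₁₀(12.1/3.2) = 62.7 − 11.55 = 51.15 dB.
forklift: 88.9 − 20·log₁₀(6.6/3.2) = 88.9 − 6.29 = 82.61 dB.
Σ 10^(L/10) = 1.848e+08 → L_total = 10·log₁₀(1.848e+08) = 82.67 dB.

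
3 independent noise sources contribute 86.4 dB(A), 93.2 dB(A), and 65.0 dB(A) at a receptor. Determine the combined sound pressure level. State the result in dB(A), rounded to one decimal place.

94.0 dB(A)

Incoherent sources combine by intensity addition: L_total = 10·log₁₀(Σ 10^(L_i/10)).
Σ 10^(L/10) = 10^(86.4/10) + 10^(93.2/10) + 10^(65.0/10) = 2.529e+09.
L_total = 10·log₁₀(2.529e+09) = 94.03 dB(A).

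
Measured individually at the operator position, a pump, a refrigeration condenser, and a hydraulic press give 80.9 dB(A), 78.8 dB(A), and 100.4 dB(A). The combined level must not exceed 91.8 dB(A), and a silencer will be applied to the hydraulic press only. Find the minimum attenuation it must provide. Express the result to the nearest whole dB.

9 dB

Fixed contribution from the other sources: Σ 10^(L/10) = 10^(80.9/10) + 10^(78.8/10) = 1.989e+08 (82.99 dB(A)).
To meet 91.8 dB(A) overall, the treated hydraulic press may contribute at most 10^(91.8/10) − 1.989e+08 = 1.315e+09, i.e. 91.19 dB(A).
So the hydraulic press must be reduced from 100.4 to 91.19 dB(A): IL = 9.21 dB.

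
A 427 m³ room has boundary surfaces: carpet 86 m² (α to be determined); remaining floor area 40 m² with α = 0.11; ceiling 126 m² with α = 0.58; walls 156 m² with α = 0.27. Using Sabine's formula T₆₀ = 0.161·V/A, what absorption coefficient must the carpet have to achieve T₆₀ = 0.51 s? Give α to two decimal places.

0.18

A = 0.161·V/T₆₀ = 0.161·427/0.51 = 134.80 m² sabins.
Absorption from the other surfaces = 40·0.11 + 126·0.58 + 156·0.27 = 119.60 m², so the carpet must supply 15.20 m² over 86 m².
α = 15.20/86 = 0.177.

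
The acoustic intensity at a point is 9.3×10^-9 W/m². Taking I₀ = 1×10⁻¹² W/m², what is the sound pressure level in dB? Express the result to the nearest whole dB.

Dividing by I₀ shifts the exponent by 12: I/I₀ = 9.3×10^3.
L = 10·(0.9685 + 3) = 39.68 dB.

40 dB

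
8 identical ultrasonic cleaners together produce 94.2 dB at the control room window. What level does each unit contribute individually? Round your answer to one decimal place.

85.2 dB

8 equal contributions raise the level by 10·log₁₀ 8 = 9.031 dB, so each unit alone gives 94.2 − 9.031.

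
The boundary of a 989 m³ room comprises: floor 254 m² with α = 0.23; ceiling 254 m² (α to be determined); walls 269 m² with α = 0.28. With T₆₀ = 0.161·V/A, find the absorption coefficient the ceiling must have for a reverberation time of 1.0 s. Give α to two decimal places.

Required total absorption A = 0.161·989/1.0 = 159.23 m².
Absorption from the other surfaces = 254·0.23 + 269·0.28 = 133.74 m², so the ceiling must supply 25.49 m² over 254 m².
α = 25.49/254 = 0.100.

0.10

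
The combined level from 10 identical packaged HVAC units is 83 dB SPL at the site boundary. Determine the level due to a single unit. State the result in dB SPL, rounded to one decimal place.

10 equal contributions raise the level by 10·log₁₀ 10 = 10.000 dB, so each unit alone gives 83 − 10.000.

73.0 dB SPL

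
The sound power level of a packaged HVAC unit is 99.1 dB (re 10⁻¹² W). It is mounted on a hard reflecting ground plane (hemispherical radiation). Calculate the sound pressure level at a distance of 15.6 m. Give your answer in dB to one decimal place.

67.3 dB

The power spreads over a hemisphere of area 2π·r², so L_p = L_w − 10·log₁₀(2π·r²).
2π·r² = 1529 m², 10·log₁₀ of that is 31.844 dB.
L_p = 99.1 − 31.844 = 67.26 dB.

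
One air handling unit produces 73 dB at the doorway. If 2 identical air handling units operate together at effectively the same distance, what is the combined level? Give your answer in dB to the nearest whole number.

76 dB

L_total = L₁ + 10·log₁₀ N for N identical incoherent sources.
L_total = 73 + 10·log₁₀(2) = 73 + 3.010 = 76.01 dB.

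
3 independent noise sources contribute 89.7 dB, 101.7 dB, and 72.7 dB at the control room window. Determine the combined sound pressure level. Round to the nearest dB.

102 dB

Incoherent sources combine by intensity addition: L_total = 10·log₁₀(Σ 10^(L_i/10)).
Σ 10^(L/10) = 10^(89.7/10) + 10^(101.7/10) + 10^(72.7/10) = 1.574e+10.
L_total = 10·log₁₀(1.574e+10) = 101.97 dB.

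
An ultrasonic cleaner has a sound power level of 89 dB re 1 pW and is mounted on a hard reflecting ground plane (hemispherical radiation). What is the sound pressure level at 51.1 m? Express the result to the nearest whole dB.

L_p = L_w − 10·log₁₀(2π·r²) with r = 51.1 m.
2π·r² = 1.641e+04 m², 10·log₁₀ of that is 42.150 dB.
L_p = 89 − 42.150 = 46.85 dB.

47 dB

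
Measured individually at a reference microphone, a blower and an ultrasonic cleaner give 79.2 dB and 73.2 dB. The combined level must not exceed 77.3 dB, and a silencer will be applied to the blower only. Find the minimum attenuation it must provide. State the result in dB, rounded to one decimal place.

Fixed contribution from the other source: Σ 10^(L/10) = 10^(73.2/10) = 2.089e+07 (73.20 dB).
The limit corresponds to 10^(77.3/10) = 5.370e+07; subtracting the fixed part leaves 3.281e+07 for the blower, i.e. 75.16 dB.
So the blower must be reduced from 79.2 to 75.16 dB: IL = 4.04 dB.

4.0 dB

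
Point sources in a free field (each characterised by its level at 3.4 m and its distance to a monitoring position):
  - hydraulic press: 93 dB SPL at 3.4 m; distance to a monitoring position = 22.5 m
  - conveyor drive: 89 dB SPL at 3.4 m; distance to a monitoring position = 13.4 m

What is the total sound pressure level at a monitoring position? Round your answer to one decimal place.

Apply inverse-square spreading to bring every level to the receiver, then sum 10^(L/10).
hydraulic press: 93 − 20·log₁₀(22.5/3.4) = 93 − 16.41 = 76.59 dB SPL.
conveyor drive: 89 − 20·log₁₀(13.4/3.4) = 89 − 11.91 = 77.09 dB SPL.
Σ 10^(L/10) = 9.670e+07 → L_total = 10·log₁₀(9.670e+07) = 79.85 dB SPL.

79.9 dB SPL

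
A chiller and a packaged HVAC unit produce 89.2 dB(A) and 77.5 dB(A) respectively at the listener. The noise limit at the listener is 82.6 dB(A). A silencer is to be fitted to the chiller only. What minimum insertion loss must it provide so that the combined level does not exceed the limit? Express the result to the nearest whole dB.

Everything except the chiller sums to 10^(77.5/10) = 5.623e+07 in linear terms, 77.50 dB(A).
To meet 82.6 dB(A) overall, the treated chiller may contribute at most 10^(82.6/10) − 5.623e+07 = 1.257e+08, i.e. 80.99 dB(A).
So the chiller must be reduced from 89.2 to 80.99 dB(A): IL = 8.21 dB.

8 dB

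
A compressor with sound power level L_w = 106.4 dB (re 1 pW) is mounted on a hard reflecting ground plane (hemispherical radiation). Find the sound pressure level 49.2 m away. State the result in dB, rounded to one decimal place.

The power spreads over a hemisphere of area 2π·r², so L_p = L_w − 10·log₁₀(2π·r²).
2π·r² = 1.521e+04 m², 10·log₁₀ of that is 41.821 dB.
L_p = 106.4 − 41.821 = 64.58 dB.

64.6 dB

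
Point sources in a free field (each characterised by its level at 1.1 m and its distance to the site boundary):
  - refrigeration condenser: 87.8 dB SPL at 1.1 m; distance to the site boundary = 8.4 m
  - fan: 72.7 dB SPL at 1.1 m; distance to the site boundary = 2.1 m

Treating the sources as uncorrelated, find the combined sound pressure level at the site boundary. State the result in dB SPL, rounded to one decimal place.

71.9 dB SPL

First find each source's level at the receiver (point-source: −20·log₁₀(r/r_ref)), then combine on an intensity basis.
refrigeration condenser: 87.8 − 20·log₁₀(8.4/1.1) = 87.8 − 17.66 = 70.14 dB SPL.
fan: 72.7 − 20·log₁₀(2.1/1.1) = 72.7 − 5.62 = 67.08 dB SPL.
Σ 10^(L/10) = 1.544e+07 → L_total = 10·log₁₀(1.544e+07) = 71.89 dB SPL.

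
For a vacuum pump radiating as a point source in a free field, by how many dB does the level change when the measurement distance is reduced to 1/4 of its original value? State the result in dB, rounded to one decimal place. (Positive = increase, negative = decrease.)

+12.0 dB

Point-source spreading: ΔL = −20·log₁₀(r₂/r₁).
ΔL = −20·log₁₀(0.25) = +12.04 dB.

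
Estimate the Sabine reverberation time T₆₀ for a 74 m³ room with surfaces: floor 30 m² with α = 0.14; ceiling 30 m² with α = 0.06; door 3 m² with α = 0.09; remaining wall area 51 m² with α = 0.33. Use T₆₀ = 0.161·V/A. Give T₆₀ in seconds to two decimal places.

A = Σ Sᵢαᵢ = 30·0.14 + 30·0.06 + 3·0.09 + 51·0.33 = 23.10 m².
T₆₀ = 0.161 × 74 / 23.10 = 0.516 s.

0.52 s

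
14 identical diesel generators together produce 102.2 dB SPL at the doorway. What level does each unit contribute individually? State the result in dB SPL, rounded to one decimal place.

Dividing the total intensity by 14 lowers the level by 10·log₁₀ 14 = 11.461 dB: L₁ = 102.2 − 11.461.

90.7 dB SPL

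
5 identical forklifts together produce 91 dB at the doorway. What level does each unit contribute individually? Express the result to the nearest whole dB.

For N identical incoherent sources L_total = L₁ + 10·log₁₀ N, so L₁ = 91 − 10·log₁₀(5) = 91 − 6.990.

84 dB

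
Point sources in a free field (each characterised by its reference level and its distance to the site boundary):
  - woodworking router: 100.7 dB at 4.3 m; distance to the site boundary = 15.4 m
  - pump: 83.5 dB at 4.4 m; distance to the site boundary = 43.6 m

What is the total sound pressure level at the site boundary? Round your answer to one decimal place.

89.6 dB

First find each source's level at the receiver (point-source: −20·log₁₀(r/r_ref)), then combine on an intensity basis.
woodworking router: 100.7 − 20·log₁₀(15.4/4.3) = 100.7 − 11.08 = 89.62 dB.
pump: 83.5 − 20·log₁₀(43.6/4.4) = 83.5 − 19.92 = 63.58 dB.
Σ 10^(L/10) = 9.183e+08 → L_total = 10·log₁₀(9.183e+08) = 89.63 dB.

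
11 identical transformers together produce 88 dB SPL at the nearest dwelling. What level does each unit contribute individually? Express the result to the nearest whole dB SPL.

78 dB SPL

11 equal contributions raise the level by 10·log₁₀ 11 = 10.414 dB, so each unit alone gives 88 − 10.414.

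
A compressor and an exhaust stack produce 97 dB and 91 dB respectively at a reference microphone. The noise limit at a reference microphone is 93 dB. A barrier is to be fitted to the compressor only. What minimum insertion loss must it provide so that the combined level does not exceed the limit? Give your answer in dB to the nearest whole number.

8 dB

Everything except the compressor sums to 10^(91/10) = 1.259e+09 in linear terms, 91.00 dB.
The limit corresponds to 10^(93/10) = 1.995e+09; subtracting the fixed part leaves 7.363e+08 for the compressor, i.e. 88.67 dB.
Required insertion loss = 97 − 88.67 = 8.33 dB.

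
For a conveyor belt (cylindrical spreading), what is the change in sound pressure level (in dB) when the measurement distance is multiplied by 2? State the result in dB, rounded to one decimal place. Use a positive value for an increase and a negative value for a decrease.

A line source loses 3 dB per doubling of distance; generally ΔL = −10·log₁₀(r₂/r₁).
ΔL = −10·log₁₀(2) = -3.01 dB.

-3.0 dB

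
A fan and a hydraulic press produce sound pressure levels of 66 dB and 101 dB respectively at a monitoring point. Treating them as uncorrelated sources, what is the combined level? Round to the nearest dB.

For uncorrelated sources the intensities add, so convert each level to linear form, sum, and take 10·log₁₀ of the total.
Σ 10^(L/10) = 10^(66/10) + 10^(101/10) = 1.259e+10.
L_total = 10·log₁₀(1.259e+10) = 101.00 dB.

101 dB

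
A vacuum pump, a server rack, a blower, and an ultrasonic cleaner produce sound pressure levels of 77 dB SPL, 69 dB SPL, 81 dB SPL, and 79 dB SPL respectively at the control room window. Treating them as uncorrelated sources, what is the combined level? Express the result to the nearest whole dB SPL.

84 dB SPL

For uncorrelated sources the intensities add, so convert each level to linear form, sum, and take 10·log₁₀ of the total.
Σ 10^(L/10) = 10^(77/10) + 10^(69/10) + 10^(81/10) + 10^(79/10) = 2.634e+08.
L_total = 10·log₁₀(2.634e+08) = 84.21 dB SPL.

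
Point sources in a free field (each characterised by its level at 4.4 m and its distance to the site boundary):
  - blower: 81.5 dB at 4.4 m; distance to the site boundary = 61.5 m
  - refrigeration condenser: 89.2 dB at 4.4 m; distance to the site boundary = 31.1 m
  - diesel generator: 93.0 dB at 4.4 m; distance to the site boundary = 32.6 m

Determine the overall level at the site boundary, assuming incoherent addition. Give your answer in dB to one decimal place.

77.3 dB

Propagate each source to the receiver with L = L_ref − 20·log₁₀(r/r_ref), then add intensities.
blower: 81.5 − 20·log₁₀(61.5/4.4) = 81.5 − 22.91 = 58.59 dB.
refrigeration condenser: 89.2 − 20·log₁₀(31.1/4.4) = 89.2 − 16.99 = 72.21 dB.
diesel generator: 93.0 − 20·log₁₀(32.6/4.4) = 93.0 − 17.40 = 75.60 dB.
Σ 10^(L/10) = 5.372e+07 → L_total = 10·log₁₀(5.372e+07) = 77.30 dB.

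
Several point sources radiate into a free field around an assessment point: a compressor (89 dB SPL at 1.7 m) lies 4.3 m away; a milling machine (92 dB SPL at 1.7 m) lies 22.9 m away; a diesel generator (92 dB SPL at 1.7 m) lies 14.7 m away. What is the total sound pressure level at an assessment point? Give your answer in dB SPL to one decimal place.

Propagate each source to the receiver with L = L_ref − 20·log₁₀(r/r_ref), then add intensities.
compressor: 89 − 20·log₁₀(4.3/1.7) = 89 − 8.06 = 80.94 dB SPL.
milling machine: 92 − 20·log₁₀(22.9/1.7) = 92 − 22.59 = 69.41 dB SPL.
diesel generator: 92 − 20·log₁₀(14.7/1.7) = 92 − 18.74 = 73.26 dB SPL.
Σ 10^(L/10) = 1.541e+08 → L_total = 10·log₁₀(1.541e+08) = 81.88 dB SPL.

81.9 dB SPL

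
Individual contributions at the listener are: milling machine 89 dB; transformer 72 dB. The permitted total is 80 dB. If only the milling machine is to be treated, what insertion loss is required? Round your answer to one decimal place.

9.7 dB

Everything except the milling machine sums to 10^(72/10) = 1.585e+07 in linear terms, 72.00 dB.
The limit corresponds to 10^(80/10) = 1.000e+08; subtracting the fixed part leaves 8.415e+07 for the milling machine, i.e. 79.25 dB.
So the milling machine must be reduced from 89 to 79.25 dB: IL = 9.75 dB.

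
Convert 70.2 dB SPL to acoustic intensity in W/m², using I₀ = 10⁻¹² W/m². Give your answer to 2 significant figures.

I/I₀ = 10^(70.2/10) = 1.047e+07, so I = 1.047e+07 × 10⁻¹² W/m².

1.0e-05 W/m²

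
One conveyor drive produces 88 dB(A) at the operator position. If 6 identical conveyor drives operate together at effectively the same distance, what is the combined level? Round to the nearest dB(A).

96 dB(A)

With 6 equal, uncorrelated contributions the intensity is 6× that of one unit, giving a rise of 10·log₁₀ 6.
L_total = 88 + 10·log₁₀(6) = 88 + 7.782 = 95.78 dB(A).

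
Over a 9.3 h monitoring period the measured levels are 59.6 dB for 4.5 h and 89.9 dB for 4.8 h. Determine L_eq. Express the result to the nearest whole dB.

The energy average is taken in the linear domain: L_eq = 10·log₁₀[(Σ tᵢ·10^(Lᵢ/10))/T], T = 9.3 h.
Σ tᵢ·10^(Lᵢ/10) = 4.5·10^(59.6/10) + 4.8·10^(89.9/10) = 4.695e+09.
L_eq = 10·log₁₀(4.695e+09/9.3) = 87.03 dB.

87 dB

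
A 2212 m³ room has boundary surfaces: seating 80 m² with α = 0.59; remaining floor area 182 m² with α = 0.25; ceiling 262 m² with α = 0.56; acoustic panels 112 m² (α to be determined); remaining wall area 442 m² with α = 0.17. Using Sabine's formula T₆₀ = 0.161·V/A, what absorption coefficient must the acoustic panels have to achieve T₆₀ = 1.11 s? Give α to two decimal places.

Required total absorption A = 0.161·2212/1.11 = 320.84 m².
Absorption from the other surfaces = 80·0.59 + 182·0.25 + 262·0.56 + 442·0.17 = 314.56 m², so the acoustic panels must supply 6.28 m² over 112 m².
α = 6.28/112 = 0.056.

0.06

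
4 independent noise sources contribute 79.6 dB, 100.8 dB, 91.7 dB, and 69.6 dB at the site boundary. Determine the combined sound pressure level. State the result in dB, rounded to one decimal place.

Incoherent sources combine by intensity addition: L_total = 10·log₁₀(Σ 10^(L_i/10)).
Σ 10^(L/10) = 10^(79.6/10) + 10^(100.8/10) + 10^(91.7/10) + 10^(69.6/10) = 1.360e+10.
L_total = 10·log₁₀(1.360e+10) = 101.34 dB.

101.3 dB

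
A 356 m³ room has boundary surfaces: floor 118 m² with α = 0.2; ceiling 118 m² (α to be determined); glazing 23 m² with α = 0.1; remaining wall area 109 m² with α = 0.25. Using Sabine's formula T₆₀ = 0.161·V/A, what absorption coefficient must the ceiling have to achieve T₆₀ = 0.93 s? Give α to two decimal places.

0.07

A = 0.161·V/T₆₀ = 0.161·356/0.93 = 61.63 m² sabins.
Absorption from the other surfaces = 118·0.2 + 23·0.1 + 109·0.25 = 53.15 m², so the ceiling must supply 8.48 m² over 118 m².
α = 8.48/118 = 0.072.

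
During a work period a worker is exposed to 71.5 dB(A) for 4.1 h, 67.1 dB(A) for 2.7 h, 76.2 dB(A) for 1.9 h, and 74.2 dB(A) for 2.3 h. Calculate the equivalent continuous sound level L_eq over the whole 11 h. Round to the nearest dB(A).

L_eq = 10·log₁₀[(1/T)·Σ tᵢ·10^(Lᵢ/10)] with T = 11 h.
Σ tᵢ·10^(Lᵢ/10) = 4.1·10^(71.5/10) + 2.7·10^(67.1/10) + 1.9·10^(76.2/10) + 2.3·10^(74.2/10) = 2.115e+08.
L_eq = 10·log₁₀(2.115e+08/11) = 72.84 dB(A).

73 dB(A)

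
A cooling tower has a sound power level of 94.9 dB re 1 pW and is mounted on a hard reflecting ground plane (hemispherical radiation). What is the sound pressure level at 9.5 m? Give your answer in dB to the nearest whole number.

67 dB

Free-field hemispherical radiation: L_p = L_w − 10·log₁₀(2π·r²), r = 9.5 m.
2π·r² = 567.1 m², 10·log₁₀ of that is 27.536 dB.
L_p = 94.9 − 27.536 = 67.36 dB.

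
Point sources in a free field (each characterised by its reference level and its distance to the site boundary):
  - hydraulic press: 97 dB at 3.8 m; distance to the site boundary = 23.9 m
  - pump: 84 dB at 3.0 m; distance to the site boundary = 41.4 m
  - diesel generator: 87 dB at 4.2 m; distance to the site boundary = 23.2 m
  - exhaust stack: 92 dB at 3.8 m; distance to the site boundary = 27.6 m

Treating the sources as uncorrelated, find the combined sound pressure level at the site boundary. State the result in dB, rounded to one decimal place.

Apply inverse-square spreading to bring every level to the receiver, then sum 10^(L/10).
hydraulic press: 97 − 20·log₁₀(23.9/3.8) = 97 − 15.97 = 81.03 dB.
pump: 84 − 20·log₁₀(41.4/3.0) = 84 − 22.80 = 61.20 dB.
diesel generator: 87 − 20·log₁₀(23.2/4.2) = 87 − 14.84 = 72.16 dB.
exhaust stack: 92 − 20·log₁₀(27.6/3.8) = 92 − 17.22 = 74.78 dB.
Σ 10^(L/10) = 1.745e+08 → L_total = 10·log₁₀(1.745e+08) = 82.42 dB.

82.4 dB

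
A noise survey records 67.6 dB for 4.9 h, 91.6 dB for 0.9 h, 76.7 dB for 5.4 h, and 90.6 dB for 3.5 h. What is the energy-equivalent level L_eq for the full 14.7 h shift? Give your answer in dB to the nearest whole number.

86 dB

The energy average is taken in the linear domain: L_eq = 10·log₁₀[(Σ tᵢ·10^(Lᵢ/10))/T], T = 14.7 h.
Σ tᵢ·10^(Lᵢ/10) = 4.9·10^(67.6/10) + 0.9·10^(91.6/10) + 5.4·10^(76.7/10) + 3.5·10^(90.6/10) = 5.600e+09.
L_eq = 10·log₁₀(5.600e+09/14.7) = 85.81 dB.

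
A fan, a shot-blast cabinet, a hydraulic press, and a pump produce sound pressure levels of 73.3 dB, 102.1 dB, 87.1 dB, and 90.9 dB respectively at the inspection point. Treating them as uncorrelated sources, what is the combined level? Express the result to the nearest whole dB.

103 dB

Incoherent sources combine by intensity addition: L_total = 10·log₁₀(Σ 10^(L_i/10)).
Σ 10^(L/10) = 10^(73.3/10) + 10^(102.1/10) + 10^(87.1/10) + 10^(90.9/10) = 1.798e+10.
L_total = 10·log₁₀(1.798e+10) = 102.55 dB.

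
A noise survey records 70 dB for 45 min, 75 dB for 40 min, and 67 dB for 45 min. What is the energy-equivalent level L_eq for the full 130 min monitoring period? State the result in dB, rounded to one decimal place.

The energy average is taken in the linear domain: L_eq = 10·log₁₀[(Σ tᵢ·10^(Lᵢ/10))/T], T = 130 min.
Σ tᵢ·10^(Lᵢ/10) = 45·10^(70/10) + 40·10^(75/10) + 45·10^(67/10) = 1.940e+09.
L_eq = 10·log₁₀(1.940e+09/130) = 71.74 dB.

71.7 dB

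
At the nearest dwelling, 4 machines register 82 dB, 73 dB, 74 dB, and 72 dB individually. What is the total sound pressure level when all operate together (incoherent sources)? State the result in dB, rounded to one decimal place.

For uncorrelated sources the intensities add, so convert each level to linear form, sum, and take 10·log₁₀ of the total.
Σ 10^(L/10) = 10^(82/10) + 10^(73/10) + 10^(74/10) + 10^(72/10) = 2.194e+08.
L_total = 10·log₁₀(2.194e+08) = 83.41 dB.

83.4 dB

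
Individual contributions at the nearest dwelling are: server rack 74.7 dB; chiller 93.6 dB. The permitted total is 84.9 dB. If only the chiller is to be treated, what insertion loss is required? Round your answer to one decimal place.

The untreated sources together contribute 10^(74.7/10) = 2.951e+07, i.e. 74.70 dB.
To meet 84.9 dB overall, the treated chiller may contribute at most 10^(84.9/10) − 2.951e+07 = 2.795e+08, i.e. 84.46 dB.
Required insertion loss = 93.6 − 84.46 = 9.14 dB.

9.1 dB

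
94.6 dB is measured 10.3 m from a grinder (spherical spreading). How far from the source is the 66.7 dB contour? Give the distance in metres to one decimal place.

255.8 m

The 27.9 dB drop corresponds to a distance ratio of 10^(27.9/20) for a point source.
r₂ = 10.3·10^((94.6−66.7)/20) = 10.3·10^(27.9/20) = 255.76 m.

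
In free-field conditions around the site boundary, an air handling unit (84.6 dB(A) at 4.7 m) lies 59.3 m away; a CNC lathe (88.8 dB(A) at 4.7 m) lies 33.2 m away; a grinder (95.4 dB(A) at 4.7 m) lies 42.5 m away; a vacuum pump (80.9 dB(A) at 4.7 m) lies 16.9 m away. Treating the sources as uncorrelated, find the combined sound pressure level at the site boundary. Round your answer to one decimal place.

78.4 dB(A)

Propagate each source to the receiver with L = L_ref − 20·log₁₀(r/r_ref), then add intensities.
air handling unit: 84.6 − 20·log₁₀(59.3/4.7) = 84.6 − 22.02 = 62.58 dB(A).
CNC lathe: 88.8 − 20·log₁₀(33.2/4.7) = 88.8 − 16.98 = 71.82 dB(A).
grinder: 95.4 − 20·log₁₀(42.5/4.7) = 95.4 − 19.13 = 76.27 dB(A).
vacuum pump: 80.9 − 20·log₁₀(16.9/4.7) = 80.9 − 11.12 = 69.78 dB(A).
Σ 10^(L/10) = 6.893e+07 → L_total = 10·log₁₀(6.893e+07) = 78.38 dB(A).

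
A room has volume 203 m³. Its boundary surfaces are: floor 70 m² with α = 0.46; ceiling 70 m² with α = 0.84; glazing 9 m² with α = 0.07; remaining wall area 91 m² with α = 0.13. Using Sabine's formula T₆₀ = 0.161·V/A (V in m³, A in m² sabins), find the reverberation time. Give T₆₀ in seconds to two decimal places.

A = Σ Sᵢαᵢ = 70·0.46 + 70·0.84 + 9·0.07 + 91·0.13 = 103.46 m².
T₆₀ = 0.161·V/A = 0.161·203/103.46 = 0.316 s.

0.32 s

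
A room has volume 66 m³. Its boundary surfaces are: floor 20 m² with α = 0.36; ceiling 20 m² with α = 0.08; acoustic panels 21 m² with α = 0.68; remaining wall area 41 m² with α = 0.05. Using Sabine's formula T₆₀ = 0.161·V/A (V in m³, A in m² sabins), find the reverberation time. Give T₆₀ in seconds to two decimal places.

Total absorption A = 20·0.36 + 20·0.08 + 21·0.68 + 41·0.05 = 25.13 m² sabins.
T₆₀ = 0.161·V/A = 0.161·66/25.13 = 0.423 s.

0.42 s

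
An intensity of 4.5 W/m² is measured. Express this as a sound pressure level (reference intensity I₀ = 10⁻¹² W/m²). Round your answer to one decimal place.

126.5 dB

I/I₀ = 4.5/10⁻¹² = 4.5×10^12, and L = 10·log₁₀(I/I₀).
L = 10·(0.6532 + 12) = 126.53 dB.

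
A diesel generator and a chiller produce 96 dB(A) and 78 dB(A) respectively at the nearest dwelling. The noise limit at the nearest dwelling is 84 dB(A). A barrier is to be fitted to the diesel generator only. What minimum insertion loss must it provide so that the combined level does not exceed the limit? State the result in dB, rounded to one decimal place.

13.3 dB

Everything except the diesel generator sums to 10^(78/10) = 6.310e+07 in linear terms, 78.00 dB(A).
To meet 84 dB(A) overall, the treated diesel generator may contribute at most 10^(84/10) − 6.310e+07 = 1.881e+08, i.e. 82.74 dB(A).
Required insertion loss = 96 − 82.74 = 13.26 dB.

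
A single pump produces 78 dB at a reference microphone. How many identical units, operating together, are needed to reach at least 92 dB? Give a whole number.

26

Need L₁ + 10·log₁₀ N ≥ 92, i.e. log₁₀ N ≥ 1.40.
N ≥ 10^(14.0/10) = 25.119, so N = 26.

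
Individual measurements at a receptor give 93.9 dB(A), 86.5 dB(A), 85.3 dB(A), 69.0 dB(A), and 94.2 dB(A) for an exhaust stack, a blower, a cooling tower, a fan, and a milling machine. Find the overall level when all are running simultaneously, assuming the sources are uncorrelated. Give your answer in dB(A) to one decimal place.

Incoherent sources combine by intensity addition: L_total = 10·log₁₀(Σ 10^(L_i/10)).
Σ 10^(L/10) = 10^(93.9/10) + 10^(86.5/10) + 10^(85.3/10) + 10^(69.0/10) + 10^(94.2/10) = 5.878e+09.
L_total = 10·log₁₀(5.878e+09) = 97.69 dB(A).

97.7 dB(A)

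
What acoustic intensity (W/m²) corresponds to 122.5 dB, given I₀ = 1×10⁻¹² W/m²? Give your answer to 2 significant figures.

1.8 W/m²

L = 10·log₁₀(I/I₀) ⇒ I = I₀·10^(L/10) = 10⁻¹² × 10^12.25.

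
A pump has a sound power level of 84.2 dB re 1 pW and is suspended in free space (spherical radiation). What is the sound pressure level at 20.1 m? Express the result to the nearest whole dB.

The power spreads over a sphere of area 4π·r², so L_p = L_w − 10·log₁₀(4π·r²).
4π·r² = 5077 m², 10·log₁₀ of that is 37.056 dB.
L_p = 84.2 − 37.056 = 47.14 dB.

47 dB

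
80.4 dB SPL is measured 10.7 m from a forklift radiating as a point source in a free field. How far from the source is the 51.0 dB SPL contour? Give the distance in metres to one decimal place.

For a point source L₁ − L₂ = 20·log₁₀(r₂/r₁), so r₂ = r₁·10^((L₁−L₂)/20).
r₂ = 10.7·10^((80.4−51.0)/20) = 10.7·10^(29.4/20) = 315.78 m.

315.8 m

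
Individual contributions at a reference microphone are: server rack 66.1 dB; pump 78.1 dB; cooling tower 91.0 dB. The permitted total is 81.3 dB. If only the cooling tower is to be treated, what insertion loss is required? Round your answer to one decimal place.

The untreated sources together contribute 10^(66.1/10) + 10^(78.1/10) = 6.864e+07, i.e. 78.37 dB.
To meet 81.3 dB overall, the treated cooling tower may contribute at most 10^(81.3/10) − 6.864e+07 = 6.626e+07, i.e. 78.21 dB.
So the cooling tower must be reduced from 91.0 to 78.21 dB: IL = 12.79 dB.

12.8 dB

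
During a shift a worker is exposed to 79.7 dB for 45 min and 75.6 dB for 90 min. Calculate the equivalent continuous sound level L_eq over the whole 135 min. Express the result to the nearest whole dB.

77 dB

Weight each interval's intensity by its duration and average over T = 135 min:
Σ tᵢ·10^(Lᵢ/10) = 45·10^(79.7/10) + 90·10^(75.6/10) = 7.467e+09.
L_eq = 10·log₁₀(7.467e+09/135) = 77.43 dB.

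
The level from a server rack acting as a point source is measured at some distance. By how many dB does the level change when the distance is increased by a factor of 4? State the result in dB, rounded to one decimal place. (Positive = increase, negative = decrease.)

-12.0 dB

Point-source spreading: ΔL = −20·log₁₀(r₂/r₁).
ΔL = −20·log₁₀(4) = -12.04 dB.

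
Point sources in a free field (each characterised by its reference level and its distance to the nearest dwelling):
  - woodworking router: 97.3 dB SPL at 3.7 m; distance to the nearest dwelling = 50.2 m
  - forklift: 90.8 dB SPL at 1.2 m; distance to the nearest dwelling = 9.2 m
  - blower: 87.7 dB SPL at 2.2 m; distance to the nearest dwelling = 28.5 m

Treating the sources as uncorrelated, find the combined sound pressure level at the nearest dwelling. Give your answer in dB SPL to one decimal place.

Apply inverse-square spreading to bring every level to the receiver, then sum 10^(L/10).
woodworking router: 97.3 − 20·log₁₀(50.2/3.7) = 97.3 − 22.65 = 74.65 dB SPL.
forklift: 90.8 − 20·log₁₀(9.2/1.2) = 90.8 − 17.69 = 73.11 dB SPL.
blower: 87.7 − 20·log₁₀(28.5/2.2) = 87.7 − 22.25 = 65.45 dB SPL.
Σ 10^(L/10) = 5.314e+07 → L_total = 10·log₁₀(5.314e+07) = 77.25 dB SPL.

77.3 dB SPL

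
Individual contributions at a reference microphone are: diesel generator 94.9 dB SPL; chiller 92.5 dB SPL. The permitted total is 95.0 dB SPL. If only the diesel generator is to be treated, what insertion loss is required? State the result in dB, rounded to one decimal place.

3.5 dB

The untreated sources together contribute 10^(92.5/10) = 1.778e+09, i.e. 92.50 dB SPL.
To meet 95.0 dB SPL overall, the treated diesel generator may contribute at most 10^(95.0/10) − 1.778e+09 = 1.384e+09, i.e. 91.41 dB SPL.
So the diesel generator must be reduced from 94.9 to 91.41 dB SPL: IL = 3.49 dB.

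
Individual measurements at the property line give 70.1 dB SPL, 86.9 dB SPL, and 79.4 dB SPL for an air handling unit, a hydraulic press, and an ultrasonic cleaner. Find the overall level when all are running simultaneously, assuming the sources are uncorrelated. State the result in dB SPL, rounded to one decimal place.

For uncorrelated sources the intensities add, so convert each level to linear form, sum, and take 10·log₁₀ of the total.
Σ 10^(L/10) = 10^(70.1/10) + 10^(86.9/10) + 10^(79.4/10) = 5.871e+08.
L_total = 10·log₁₀(5.871e+08) = 87.69 dB SPL.

87.7 dB SPL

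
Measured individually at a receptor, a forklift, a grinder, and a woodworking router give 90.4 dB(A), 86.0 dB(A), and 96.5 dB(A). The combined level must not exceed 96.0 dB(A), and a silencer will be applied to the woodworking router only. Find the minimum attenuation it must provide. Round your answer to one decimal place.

2.5 dB

Everything except the woodworking router sums to 10^(90.4/10) + 10^(86.0/10) = 1.495e+09 in linear terms, 91.75 dB(A).
The limit corresponds to 10^(96.0/10) = 3.981e+09; subtracting the fixed part leaves 2.486e+09 for the woodworking router, i.e. 93.96 dB(A).
Required insertion loss = 96.5 − 93.96 = 2.54 dB.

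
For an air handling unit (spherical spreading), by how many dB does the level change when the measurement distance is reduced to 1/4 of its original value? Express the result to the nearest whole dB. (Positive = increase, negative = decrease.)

+12 dB

With spherical spreading the level changes by −20·log₁₀(r₂/r₁).
ΔL = −20·log₁₀(0.25) = +12.04 dB.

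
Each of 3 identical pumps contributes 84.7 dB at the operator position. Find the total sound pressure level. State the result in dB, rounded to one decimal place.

With 3 equal, uncorrelated contributions the intensity is 3× that of one unit, giving a rise of 10·log₁₀ 3.
L_total = 84.7 + 10·log₁₀(3) = 84.7 + 4.771 = 89.47 dB.

89.5 dB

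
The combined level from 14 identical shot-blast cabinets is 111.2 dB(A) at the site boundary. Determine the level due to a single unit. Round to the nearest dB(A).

100 dB(A)

Dividing the total intensity by 14 lowers the level by 10·log₁₀ 14 = 11.461 dB: L₁ = 111.2 − 11.461.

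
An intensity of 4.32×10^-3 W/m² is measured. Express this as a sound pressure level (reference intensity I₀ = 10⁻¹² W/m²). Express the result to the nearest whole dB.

Dividing by I₀ shifts the exponent by 12: I/I₀ = 4.32×10^9.
L = 10·(0.6355 + 9) = 96.35 dB.

96 dB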